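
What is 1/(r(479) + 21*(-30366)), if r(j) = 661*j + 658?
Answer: -1/320409 ≈ -3.1210e-6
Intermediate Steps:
r(j) = 658 + 661*j
1/(r(479) + 21*(-30366)) = 1/((658 + 661*479) + 21*(-30366)) = 1/((658 + 316619) - 637686) = 1/(317277 - 637686) = 1/(-320409) = -1/320409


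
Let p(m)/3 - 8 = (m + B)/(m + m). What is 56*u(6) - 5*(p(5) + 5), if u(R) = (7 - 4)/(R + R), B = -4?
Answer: -265/2 ≈ -132.50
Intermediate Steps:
p(m) = 24 + 3*(-4 + m)/(2*m) (p(m) = 24 + 3*((m - 4)/(m + m)) = 24 + 3*((-4 + m)/((2*m))) = 24 + 3*((-4 + m)*(1/(2*m))) = 24 + 3*((-4 + m)/(2*m)) = 24 + 3*(-4 + m)/(2*m))
u(R) = 3/(2*R) (u(R) = 3/((2*R)) = 3*(1/(2*R)) = 3/(2*R))
56*u(6) - 5*(p(5) + 5) = 56*((3/2)/6) - 5*((51/2 - 6/5) + 5) = 56*((3/2)*(⅙)) - 5*((51/2 - 6*⅕) + 5) = 56*(¼) - 5*((51/2 - 6/5) + 5) = 14 - 5*(243/10 + 5) = 14 - 5*293/10 = 14 - 293/2 = -265/2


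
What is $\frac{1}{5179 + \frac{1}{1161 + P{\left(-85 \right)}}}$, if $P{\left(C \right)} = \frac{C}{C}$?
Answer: $\frac{1162}{6017999} \approx 0.00019309$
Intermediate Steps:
$P{\left(C \right)} = 1$
$\frac{1}{5179 + \frac{1}{1161 + P{\left(-85 \right)}}} = \frac{1}{5179 + \frac{1}{1161 + 1}} = \frac{1}{5179 + \frac{1}{1162}} = \frac{1}{\frac{6017999}{1162}} = \frac{1162}{6017999}$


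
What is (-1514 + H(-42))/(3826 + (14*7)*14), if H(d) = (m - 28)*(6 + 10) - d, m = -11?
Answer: -1048/2599 ≈ -0.40323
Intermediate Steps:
H(d) = -624 - d (H(d) = (-11 - 28)*(6 + 10) - d = -39*16 - d = -624 - d)
(-1514 + H(-42))/(3826 + (14*7)*14) = (-1514 + (-624 - 1*(-42)))/(3826 + (14*7)*14) = (-1514 + (-624 + 42))/(3826 + 98*14) = (-1514 - 582)/(3826 + 1372) = -2096/5198 = -2096*1/5198 = -1048/2599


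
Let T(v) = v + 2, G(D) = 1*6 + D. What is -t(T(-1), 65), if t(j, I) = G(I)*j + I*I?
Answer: -4296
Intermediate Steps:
G(D) = 6 + D
T(v) = 2 + v
t(j, I) = I**2 + j*(6 + I) (t(j, I) = (6 + I)*j + I*I = j*(6 + I) + I**2 = I**2 + j*(6 + I))
-t(T(-1), 65) = -(65**2 + (2 - 1)*(6 + 65)) = -(4225 + 1*71) = -(4225 + 71) = -1*4296 = -4296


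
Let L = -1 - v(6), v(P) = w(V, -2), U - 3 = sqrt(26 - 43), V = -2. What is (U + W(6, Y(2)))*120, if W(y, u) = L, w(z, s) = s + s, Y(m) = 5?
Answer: 720 + 120*I*sqrt(17) ≈ 720.0 + 494.77*I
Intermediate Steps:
U = 3 + I*sqrt(17) (U = 3 + sqrt(26 - 43) = 3 + sqrt(-17) = 3 + I*sqrt(17) ≈ 3.0 + 4.1231*I)
w(z, s) = 2*s
v(P) = -4 (v(P) = 2*(-2) = -4)
L = 3 (L = -1 - 1*(-4) = -1 + 4 = 3)
W(y, u) = 3
(U + W(6, Y(2)))*120 = ((3 + I*sqrt(17)) + 3)*120 = (6 + I*sqrt(17))*120 = 720 + 120*I*sqrt(17)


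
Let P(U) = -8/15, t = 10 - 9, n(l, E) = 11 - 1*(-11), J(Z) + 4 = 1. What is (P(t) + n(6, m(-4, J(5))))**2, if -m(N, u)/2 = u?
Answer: 103684/225 ≈ 460.82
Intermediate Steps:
J(Z) = -3 (J(Z) = -4 + 1 = -3)
m(N, u) = -2*u
n(l, E) = 22 (n(l, E) = 11 + 11 = 22)
t = 1
P(U) = -8/15 (P(U) = -8*1/15 = -8/15)
(P(t) + n(6, m(-4, J(5))))**2 = (-8/15 + 22)**2 = (322/15)**2 = 103684/225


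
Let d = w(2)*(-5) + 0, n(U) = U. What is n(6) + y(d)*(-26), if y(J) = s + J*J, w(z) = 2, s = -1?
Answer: -2568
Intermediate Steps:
d = -10 (d = 2*(-5) + 0 = -10 + 0 = -10)
y(J) = -1 + J² (y(J) = -1 + J*J = -1 + J²)
n(6) + y(d)*(-26) = 6 + (-1 + (-10)²)*(-26) = 6 + (-1 + 100)*(-26) = 6 + 99*(-26) = 6 - 2574 = -2568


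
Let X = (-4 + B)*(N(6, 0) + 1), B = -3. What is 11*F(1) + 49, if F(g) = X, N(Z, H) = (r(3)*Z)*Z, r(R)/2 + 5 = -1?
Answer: 33236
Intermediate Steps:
r(R) = -12 (r(R) = -10 + 2*(-1) = -10 - 2 = -12)
N(Z, H) = -12*Z² (N(Z, H) = (-12*Z)*Z = -12*Z²)
X = 3017 (X = (-4 - 3)*(-12*6² + 1) = -7*(-12*36 + 1) = -7*(-432 + 1) = -7*(-431) = 3017)
F(g) = 3017
11*F(1) + 49 = 11*3017 + 49 = 33187 + 49 = 33236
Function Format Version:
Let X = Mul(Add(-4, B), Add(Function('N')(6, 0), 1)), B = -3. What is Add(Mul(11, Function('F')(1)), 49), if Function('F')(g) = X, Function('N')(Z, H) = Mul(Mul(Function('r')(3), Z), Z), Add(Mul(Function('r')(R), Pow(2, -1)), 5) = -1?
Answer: 33236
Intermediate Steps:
Function('r')(R) = -12 (Function('r')(R) = Add(-10, Mul(2, -1)) = Add(-10, -2) = -12)
Function('N')(Z, H) = Mul(-12, Pow(Z, 2)) (Function('N')(Z, H) = Mul(Mul(-12, Z), Z) = Mul(-12, Pow(Z, 2)))
X = 3017 (X = Mul(Add(-4, -3), Add(Mul(-12, Pow(6, 2)), 1)) = Mul(-7, Add(Mul(-12, 36), 1)) = Mul(-7, Add(-432, 1)) = Mul(-7, -431) = 3017)
Function('F')(g) = 3017
Add(Mul(11, Function('F')(1)), 49) = Add(Mul(11, 3017), 49) = Add(33187, 49) = 33236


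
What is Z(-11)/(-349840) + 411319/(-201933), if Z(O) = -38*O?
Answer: -71990123477/35322120360 ≈ -2.0381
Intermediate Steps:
Z(-11)/(-349840) + 411319/(-201933) = -38*(-11)/(-349840) + 411319/(-201933) = 418*(-1/349840) + 411319*(-1/201933) = -209/174920 - 411319/201933 = -71990123477/35322120360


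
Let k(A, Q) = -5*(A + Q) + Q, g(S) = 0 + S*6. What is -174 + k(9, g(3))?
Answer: -291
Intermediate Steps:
g(S) = 6*S (g(S) = 0 + 6*S = 6*S)
k(A, Q) = -5*A - 4*Q (k(A, Q) = (-5*A - 5*Q) + Q = -5*A - 4*Q)
-174 + k(9, g(3)) = -174 + (-5*9 - 24*3) = -174 + (-45 - 4*18) = -174 + (-45 - 72) = -174 - 117 = -291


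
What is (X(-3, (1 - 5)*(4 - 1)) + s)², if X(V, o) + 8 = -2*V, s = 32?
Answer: 900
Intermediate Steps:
X(V, o) = -8 - 2*V
(X(-3, (1 - 5)*(4 - 1)) + s)² = ((-8 - 2*(-3)) + 32)² = ((-8 + 6) + 32)² = (-2 + 32)² = 30² = 900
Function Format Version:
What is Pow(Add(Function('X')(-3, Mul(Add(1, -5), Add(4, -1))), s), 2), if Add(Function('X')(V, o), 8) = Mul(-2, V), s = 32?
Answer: 900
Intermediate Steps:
Function('X')(V, o) = Add(-8, Mul(-2, V))
Pow(Add(Function('X')(-3, Mul(Add(1, -5), Add(4, -1))), s), 2) = Pow(Add(Add(-8, Mul(-2, -3)), 32), 2) = Pow(Add(Add(-8, 6), 32), 2) = Pow(Add(-2, 32), 2) = Pow(30, 2) = 900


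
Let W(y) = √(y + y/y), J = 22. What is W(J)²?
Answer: 23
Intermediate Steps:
W(y) = √(1 + y) (W(y) = √(y + 1) = √(1 + y))
W(J)² = (√(1 + 22))² = (√23)² = 23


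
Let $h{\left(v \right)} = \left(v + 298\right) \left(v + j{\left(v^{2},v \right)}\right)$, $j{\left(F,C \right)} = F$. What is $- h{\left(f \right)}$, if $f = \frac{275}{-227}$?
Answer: $- \frac{889297200}{11697083} \approx -76.027$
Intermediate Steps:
$f = - \frac{275}{227}$ ($f = 275 \left(- \frac{1}{227}\right) = - \frac{275}{227} \approx -1.2115$)
$h{\left(v \right)} = \left(298 + v\right) \left(v + v^{2}\right)$ ($h{\left(v \right)} = \left(v + 298\right) \left(v + v^{2}\right) = \left(298 + v\right) \left(v + v^{2}\right)$)
$- h{\left(f \right)} = - \frac{\left(-275\right) \left(298 + \left(- \frac{275}{227}\right)^{2} + 299 \left(- \frac{275}{227}\right)\right)}{227} = - \frac{\left(-275\right) \left(298 + \frac{75625}{51529} - \frac{82225}{227}\right)}{227} = - \frac{\left(-275\right) \left(-3233808\right)}{227 \cdot 51529} = \left(-1\right) \frac{889297200}{11697083} = - \frac{889297200}{11697083}$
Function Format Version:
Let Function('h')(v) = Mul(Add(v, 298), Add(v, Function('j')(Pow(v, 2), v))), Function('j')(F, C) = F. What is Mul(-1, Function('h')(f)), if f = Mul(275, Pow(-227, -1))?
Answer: Rational(-889297200, 11697083) ≈ -76.027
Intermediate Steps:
f = Rational(-275, 227) (f = Mul(275, Rational(-1, 227)) = Rational(-275, 227) ≈ -1.2115)
Function('h')(v) = Mul(Add(298, v), Add(v, Pow(v, 2))) (Function('h')(v) = Mul(Add(v, 298), Add(v, Pow(v, 2))) = Mul(Add(298, v), Add(v, Pow(v, 2))))
Mul(-1, Function('h')(f)) = Mul(-1, Mul(Rational(-275, 227), Add(298, Pow(Rational(-275, 227), 2), Mul(299, Rational(-275, 227))))) = Mul(-1, Mul(Rational(-275, 227), Add(298, Rational(75625, 51529), Rational(-82225, 227)))) = Mul(-1, Mul(Rational(-275, 227), Rational(-3233808, 51529))) = Mul(-1, Rational(889297200, 11697083)) = Rational(-889297200, 11697083)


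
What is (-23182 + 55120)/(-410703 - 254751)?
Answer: -5323/110909 ≈ -0.047994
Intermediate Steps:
(-23182 + 55120)/(-410703 - 254751) = 31938/(-665454) = 31938*(-1/665454) = -5323/110909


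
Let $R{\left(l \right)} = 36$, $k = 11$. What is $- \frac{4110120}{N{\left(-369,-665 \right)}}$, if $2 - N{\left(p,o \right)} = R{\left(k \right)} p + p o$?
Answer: $\frac{587160}{33157} \approx 17.708$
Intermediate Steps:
$N{\left(p,o \right)} = 2 - 36 p - o p$ ($N{\left(p,o \right)} = 2 - \left(36 p + p o\right) = 2 - \left(36 p + o p\right) = 2 - 36 p - o p$)
$- \frac{4110120}{N{\left(-369,-665 \right)}} = - \frac{4110120}{2 - -13284 - \left(-665\right) \left(-369\right)} = - \frac{4110120}{2 + 13284 - 245385} = - \frac{4110120}{-232099} = \left(-4110120\right) \left(- \frac{1}{232099}\right) = \frac{587160}{33157}$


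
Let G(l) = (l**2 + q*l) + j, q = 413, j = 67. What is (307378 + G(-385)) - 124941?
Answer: 171724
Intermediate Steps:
G(l) = 67 + l**2 + 413*l (G(l) = (l**2 + 413*l) + 67 = 67 + l**2 + 413*l)
(307378 + G(-385)) - 124941 = (307378 + (67 + (-385)**2 + 413*(-385))) - 124941 = (307378 + (67 + 148225 - 159005)) - 124941 = (307378 - 10713) - 124941 = 296665 - 124941 = 171724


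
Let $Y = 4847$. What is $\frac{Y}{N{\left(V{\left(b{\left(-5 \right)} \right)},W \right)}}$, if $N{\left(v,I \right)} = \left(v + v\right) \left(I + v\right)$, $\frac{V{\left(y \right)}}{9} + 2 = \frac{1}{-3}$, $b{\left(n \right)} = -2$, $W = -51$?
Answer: $\frac{4847}{3024} \approx 1.6028$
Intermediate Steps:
$V{\left(y \right)} = -21$ ($V{\left(y \right)} = -18 + \frac{9}{-3} = -18 + 9 \left(- \frac{1}{3}\right) = -18 - 3 = -21$)
$N{\left(v,I \right)} = 2 v \left(I + v\right)$
$\frac{Y}{N{\left(V{\left(b{\left(-5 \right)} \right)},W \right)}} = \frac{4847}{2 \left(-21\right) \left(-51 - 21\right)} = \frac{4847}{2 \left(-21\right) \left(-72\right)} = \frac{4847}{3024}$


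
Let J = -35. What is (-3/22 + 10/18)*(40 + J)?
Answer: 415/198 ≈ 2.0960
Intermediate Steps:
(-3/22 + 10/18)*(40 + J) = (-3/22 + 10/18)*(40 - 35) = (-3*1/22 + 10*(1/18))*5 = (-3/22 + 5/9)*5 = (83/198)*5 = 415/198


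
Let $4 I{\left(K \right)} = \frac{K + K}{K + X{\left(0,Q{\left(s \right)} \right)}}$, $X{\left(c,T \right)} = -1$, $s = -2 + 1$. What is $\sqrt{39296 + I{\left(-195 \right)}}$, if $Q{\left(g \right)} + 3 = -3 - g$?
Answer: $\frac{\sqrt{30808454}}{28} \approx 198.23$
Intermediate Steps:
$s = -1$
$Q{\left(g \right)} = -6 - g$ ($Q{\left(g \right)} = -3 - \left(3 + g\right) = -6 - g$)
$I{\left(K \right)} = \frac{K}{2 \left(-1 + K\right)}$ ($I{\left(K \right)} = \frac{\left(K + K\right) \frac{1}{K - 1}}{4} = \frac{2 K \frac{1}{-1 + K}}{4} = \frac{K}{2 \left(-1 + K\right)}$)
$\sqrt{39296 + I{\left(-195 \right)}} = \sqrt{39296 + \frac{1}{2} \left(-195\right) \frac{1}{-1 - 195}} = \sqrt{39296 + \frac{1}{2} \left(-195\right) \frac{1}{-196}} = \sqrt{39296 + \frac{1}{2} \left(-195\right) \left(- \frac{1}{196}\right)} = \sqrt{39296 + \frac{195}{392}} = \sqrt{\frac{15404227}{392}} = \frac{\sqrt{30808454}}{28}$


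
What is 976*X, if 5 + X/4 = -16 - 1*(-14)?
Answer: -27328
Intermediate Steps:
X = -28 (X = -20 + 4*(-16 - 1*(-14)) = -20 + 4*(-16 + 14) = -20 + 4*(-2) = -20 - 8 = -28)
976*X = 976*(-28) = -27328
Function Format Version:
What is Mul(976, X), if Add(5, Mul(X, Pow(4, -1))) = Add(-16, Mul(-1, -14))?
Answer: -27328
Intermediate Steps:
X = -28 (X = Add(-20, Mul(4, Add(-16, Mul(-1, -14)))) = Add(-20, Mul(4, Add(-16, 14))) = Add(-20, Mul(4, -2)) = Add(-20, -8) = -28)
Mul(976, X) = Mul(976, -28) = -27328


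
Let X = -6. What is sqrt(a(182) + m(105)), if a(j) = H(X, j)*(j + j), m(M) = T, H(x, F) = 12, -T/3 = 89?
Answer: sqrt(4101) ≈ 64.039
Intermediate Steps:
T = -267 (T = -3*89 = -267)
m(M) = -267
a(j) = 24*j (a(j) = 12*(j + j) = 12*(2*j) = 24*j)
sqrt(a(182) + m(105)) = sqrt(24*182 - 267) = sqrt(4368 - 267) = sqrt(4101)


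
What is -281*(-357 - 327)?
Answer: 192204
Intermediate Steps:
-281*(-357 - 327) = -281*(-684) = 192204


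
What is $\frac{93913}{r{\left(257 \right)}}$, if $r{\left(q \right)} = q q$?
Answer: $\frac{93913}{66049} \approx 1.4219$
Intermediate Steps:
$r{\left(q \right)} = q^{2}$
$\frac{93913}{r{\left(257 \right)}} = \frac{93913}{257^{2}} = \frac{93913}{66049}$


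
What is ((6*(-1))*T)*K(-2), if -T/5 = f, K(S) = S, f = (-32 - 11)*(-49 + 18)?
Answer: -79980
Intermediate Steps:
f = 1333 (f = -43*(-31) = 1333)
T = -6665 (T = -5*1333 = -6665)
((6*(-1))*T)*K(-2) = ((6*(-1))*(-6665))*(-2) = -6*(-6665)*(-2) = 39990*(-2) = -79980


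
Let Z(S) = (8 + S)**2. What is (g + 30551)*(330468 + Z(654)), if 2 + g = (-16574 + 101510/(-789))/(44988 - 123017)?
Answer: 206537400481186040/8794983 ≈ 2.3484e+10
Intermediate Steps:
g = -15707338/8794983 (g = -2 + (-16574 + 101510/(-789))/(44988 - 123017) = -2 + (-16574 + 101510*(-1/789))/(-78029) = -2 + (-16574 - 101510/789)*(-1/78029) = -2 - 13178396/789*(-1/78029) = -2 + 1882628/8794983 = -15707338/8794983 ≈ -1.7859)
(g + 30551)*(330468 + Z(654)) = (-15707338/8794983 + 30551)*(330468 + (8 + 654)**2) = 268679818295*(330468 + 662**2)/8794983 = 268679818295*(330468 + 438244)/8794983 = (268679818295/8794983)*768712 = 206537400481186040/8794983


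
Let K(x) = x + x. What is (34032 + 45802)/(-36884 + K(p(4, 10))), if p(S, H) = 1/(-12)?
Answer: -479004/221305 ≈ -2.1645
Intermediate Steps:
p(S, H) = -1/12
K(x) = 2*x
(34032 + 45802)/(-36884 + K(p(4, 10))) = (34032 + 45802)/(-36884 + 2*(-1/12)) = 79834/(-36884 - ⅙) = 79834/(-221305/6) = 79834*(-6/221305) = -479004/221305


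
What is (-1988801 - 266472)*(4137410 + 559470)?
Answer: -10592746648240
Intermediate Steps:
(-1988801 - 266472)*(4137410 + 559470) = -2255273*4696880 = -10592746648240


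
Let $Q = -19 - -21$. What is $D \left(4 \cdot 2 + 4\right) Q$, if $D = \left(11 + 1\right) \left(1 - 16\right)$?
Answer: $-4320$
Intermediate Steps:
$Q = 2$ ($Q = -19 + 21 = 2$)
$D = -180$ ($D = 12 \left(-15\right) = -180$)
$D \left(4 \cdot 2 + 4\right) Q = - 180 \left(4 \cdot 2 + 4\right) 2 = - 180 \left(8 + 4\right) 2 = \left(-180\right) 12 \cdot 2 = \left(-2160\right) 2 = -4320$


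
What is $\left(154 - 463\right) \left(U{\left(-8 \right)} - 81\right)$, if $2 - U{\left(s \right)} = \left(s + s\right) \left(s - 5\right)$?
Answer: $88683$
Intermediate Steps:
$U{\left(s \right)} = 2 - 2 s \left(-5 + s\right)$ ($U{\left(s \right)} = 2 - \left(s + s\right) \left(s - 5\right) = 2 - 2 s \left(-5 + s\right)$)
$\left(154 - 463\right) \left(U{\left(-8 \right)} - 81\right) = \left(154 - 463\right) \left(\left(2 - 2 \left(-8\right)^{2} + 10 \left(-8\right)\right) - 81\right) = - 309 \left(\left(2 - 128 - 80\right) - 81\right) = - 309 \left(-206 - 81\right) = \left(-309\right) \left(-287\right) = 88683$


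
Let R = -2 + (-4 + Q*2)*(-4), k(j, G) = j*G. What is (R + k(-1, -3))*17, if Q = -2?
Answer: 561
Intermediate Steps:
k(j, G) = G*j
R = 30 (R = -2 + (-4 - 2*2)*(-4) = -2 + (-4 - 4)*(-4) = -2 - 8*(-4) = -2 + 32 = 30)
(R + k(-1, -3))*17 = (30 - 3*(-1))*17 = (30 + 3)*17 = 33*17 = 561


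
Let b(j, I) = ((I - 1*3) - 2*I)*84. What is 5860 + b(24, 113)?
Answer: -3884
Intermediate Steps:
b(j, I) = -252 - 84*I (b(j, I) = ((I - 3) - 2*I)*84 = ((-3 + I) - 2*I)*84 = (-3 - I)*84 = -252 - 84*I)
5860 + b(24, 113) = 5860 + (-252 - 84*113) = 5860 + (-252 - 9492) = 5860 - 9744 = -3884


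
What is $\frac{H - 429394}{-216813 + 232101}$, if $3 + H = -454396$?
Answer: $- \frac{883793}{15288} \approx -57.81$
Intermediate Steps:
$H = -454399$ ($H = -3 - 454396 = -454399$)
$\frac{H - 429394}{-216813 + 232101} = \frac{-454399 - 429394}{-216813 + 232101} = - \frac{883793}{15288}$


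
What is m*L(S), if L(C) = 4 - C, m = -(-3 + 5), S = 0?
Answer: -8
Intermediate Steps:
m = -2 (m = -1*2 = -2)
m*L(S) = -2*(4 - 1*0) = -2*(4 + 0) = -2*4 = -8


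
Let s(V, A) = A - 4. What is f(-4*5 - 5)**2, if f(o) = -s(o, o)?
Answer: 841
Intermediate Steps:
s(V, A) = -4 + A
f(o) = 4 - o (f(o) = -(-4 + o) = 4 - o)
f(-4*5 - 5)**2 = (4 - (-4*5 - 5))**2 = (4 - (-20 - 5))**2 = (4 - 1*(-25))**2 = (4 + 25)**2 = 29**2 = 841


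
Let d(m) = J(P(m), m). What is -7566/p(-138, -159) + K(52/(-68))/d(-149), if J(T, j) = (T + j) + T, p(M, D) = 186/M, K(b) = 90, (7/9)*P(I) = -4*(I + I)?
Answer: 3552248964/632803 ≈ 5613.5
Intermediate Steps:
P(I) = -72*I/7 (P(I) = 9*(-4*(I + I))/7 = 9*(-8*I)/7 = -72*I/7)
J(T, j) = j + 2*T
d(m) = -137*m/7 (d(m) = m + 2*(-72*m/7) = m - 144*m/7 = -137*m/7)
-7566/p(-138, -159) + K(52/(-68))/d(-149) = -7566/(186/(-138)) + 90/((-137/7*(-149))) = -7566/(186*(-1/138)) + 90/(20413/7) = -7566/(-31/23) + 90*(7/20413) = -7566*(-23/31) + 630/20413 = 174018/31 + 630/20413 = 3552248964/632803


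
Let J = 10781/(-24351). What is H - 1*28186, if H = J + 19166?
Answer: -219656801/24351 ≈ -9020.4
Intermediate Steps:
J = -10781/24351 (J = 10781*(-1/24351) = -10781/24351 ≈ -0.44273)
H = 466700485/24351 (H = -10781/24351 + 19166 = 466700485/24351 ≈ 19166.)
H - 1*28186 = 466700485/24351 - 1*28186 = 466700485/24351 - 28186 = -219656801/24351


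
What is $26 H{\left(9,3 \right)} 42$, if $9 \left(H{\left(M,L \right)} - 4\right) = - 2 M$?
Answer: $2184$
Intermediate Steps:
$H{\left(M,L \right)} = 4 - \frac{2 M}{9}$ ($H{\left(M,L \right)} = 4 + \frac{\left(-2\right) M}{9} = 4 - \frac{2 M}{9}$)
$26 H{\left(9,3 \right)} 42 = 26 \left(4 - 2\right) 42 = 26 \cdot 2 \cdot 42 = 52 \cdot 42 = 2184$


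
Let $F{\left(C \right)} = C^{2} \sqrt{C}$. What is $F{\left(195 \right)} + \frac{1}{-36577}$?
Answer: $- \frac{1}{36577} + 38025 \sqrt{195} \approx 5.3099 \cdot 10^{5}$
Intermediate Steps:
$F{\left(C \right)} = C^{\frac{5}{2}}$
$F{\left(195 \right)} + \frac{1}{-36577} = 195^{\frac{5}{2}} + \frac{1}{-36577} = 38025 \sqrt{195} - \frac{1}{36577} = - \frac{1}{36577} + 38025 \sqrt{195}$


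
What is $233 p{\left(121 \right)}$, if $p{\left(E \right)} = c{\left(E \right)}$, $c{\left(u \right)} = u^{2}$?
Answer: $3411353$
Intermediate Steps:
$p{\left(E \right)} = E^{2}$
$233 p{\left(121 \right)} = 233 \cdot 121^{2} = 233 \cdot 14641 = 3411353$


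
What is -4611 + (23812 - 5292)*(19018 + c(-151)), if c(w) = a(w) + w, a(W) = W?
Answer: 346615709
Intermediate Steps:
c(w) = 2*w (c(w) = w + w = 2*w)
-4611 + (23812 - 5292)*(19018 + c(-151)) = -4611 + (23812 - 5292)*(19018 + 2*(-151)) = -4611 + 18520*(19018 - 302) = -4611 + 18520*18716 = -4611 + 346620320 = 346615709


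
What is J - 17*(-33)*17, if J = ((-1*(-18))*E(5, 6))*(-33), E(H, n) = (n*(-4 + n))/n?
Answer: 8349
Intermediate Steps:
E(H, n) = -4 + n
J = -1188 (J = ((-1*(-18))*(-4 + 6))*(-33) = (18*2)*(-33) = 36*(-33) = -1188)
J - 17*(-33)*17 = -1188 - 17*(-33)*17 = -1188 - (-561)*17 = -1188 - 1*(-9537) = -1188 + 9537 = 8349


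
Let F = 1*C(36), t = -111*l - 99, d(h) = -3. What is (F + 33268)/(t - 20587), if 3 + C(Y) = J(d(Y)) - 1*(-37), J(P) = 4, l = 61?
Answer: -33306/27457 ≈ -1.2130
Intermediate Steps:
t = -6870 (t = -111*61 - 99 = -6771 - 99 = -6870)
C(Y) = 38 (C(Y) = -3 + (4 - 1*(-37)) = -3 + (4 + 37) = -3 + 41 = 38)
F = 38 (F = 1*38 = 38)
(F + 33268)/(t - 20587) = (38 + 33268)/(-6870 - 20587) = 33306/(-27457) = 33306*(-1/27457) = -33306/27457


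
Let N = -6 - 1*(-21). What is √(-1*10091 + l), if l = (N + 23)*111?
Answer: I*√5873 ≈ 76.635*I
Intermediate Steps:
N = 15 (N = -6 + 21 = 15)
l = 4218 (l = (15 + 23)*111 = 38*111 = 4218)
√(-1*10091 + l) = √(-1*10091 + 4218) = √(-10091 + 4218) = √(-5873) = I*√5873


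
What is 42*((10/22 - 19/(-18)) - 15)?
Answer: -18697/33 ≈ -566.58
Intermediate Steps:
42*((10/22 - 19/(-18)) - 15) = 42*((10*(1/22) - 19*(-1/18)) - 15) = 42*((5/11 + 19/18) - 15) = 42*(299/198 - 15) = 42*(-2671/198) = -18697/33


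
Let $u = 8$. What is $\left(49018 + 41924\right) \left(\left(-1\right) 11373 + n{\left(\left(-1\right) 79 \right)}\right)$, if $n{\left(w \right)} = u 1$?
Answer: $-1033555830$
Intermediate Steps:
$n{\left(w \right)} = 8$ ($n{\left(w \right)} = 8 \cdot 1 = 8$)
$\left(49018 + 41924\right) \left(\left(-1\right) 11373 + n{\left(\left(-1\right) 79 \right)}\right) = \left(49018 + 41924\right) \left(\left(-1\right) 11373 + 8\right) = 90942 \left(-11373 + 8\right) = 90942 \left(-11365\right) = -1033555830$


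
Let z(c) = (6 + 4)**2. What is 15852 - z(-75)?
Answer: 15752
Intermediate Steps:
z(c) = 100 (z(c) = 10**2 = 100)
15852 - z(-75) = 15852 - 1*100 = 15852 - 100 = 15752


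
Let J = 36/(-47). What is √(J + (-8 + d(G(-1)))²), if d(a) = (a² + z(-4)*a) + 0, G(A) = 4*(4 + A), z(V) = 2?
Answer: 2*√14137177/47 ≈ 160.00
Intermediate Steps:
G(A) = 16 + 4*A
d(a) = a² + 2*a (d(a) = (a² + 2*a) + 0 = a² + 2*a)
J = -36/47 (J = 36*(-1/47) = -36/47 ≈ -0.76596)
√(J + (-8 + d(G(-1)))²) = √(-36/47 + (-8 + (16 + 4*(-1))*(2 + (16 + 4*(-1))))²) = √(-36/47 + (-8 + (16 - 4)*(2 + (16 - 4)))²) = √(-36/47 + (-8 + 12*(2 + 12))²) = √(-36/47 + (-8 + 12*14)²) = √(-36/47 + (-8 + 168)²) = √(-36/47 + 160²) = √(-36/47 + 25600) = √(1203164/47) = 2*√14137177/47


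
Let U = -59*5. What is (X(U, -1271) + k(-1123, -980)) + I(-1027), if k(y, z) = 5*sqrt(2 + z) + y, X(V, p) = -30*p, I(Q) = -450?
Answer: 36557 + 5*I*sqrt(978) ≈ 36557.0 + 156.36*I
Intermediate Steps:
U = -295
k(y, z) = y + 5*sqrt(2 + z)
(X(U, -1271) + k(-1123, -980)) + I(-1027) = (-30*(-1271) + (-1123 + 5*sqrt(2 - 980))) - 450 = (38130 + (-1123 + 5*sqrt(-978))) - 450 = (38130 + (-1123 + 5*(I*sqrt(978)))) - 450 = (38130 + (-1123 + 5*I*sqrt(978))) - 450 = (37007 + 5*I*sqrt(978)) - 450 = 36557 + 5*I*sqrt(978)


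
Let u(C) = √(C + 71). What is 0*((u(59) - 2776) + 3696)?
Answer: 0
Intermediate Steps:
u(C) = √(71 + C)
0*((u(59) - 2776) + 3696) = 0*((√(71 + 59) - 2776) + 3696) = 0*((√130 - 2776) + 3696) = 0*((-2776 + √130) + 3696) = 0*(920 + √130) = 0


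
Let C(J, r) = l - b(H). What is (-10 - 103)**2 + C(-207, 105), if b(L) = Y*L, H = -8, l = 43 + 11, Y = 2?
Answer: 12839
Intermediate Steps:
l = 54
b(L) = 2*L
C(J, r) = 70 (C(J, r) = 54 - 2*(-8) = 54 - 1*(-16) = 54 + 16 = 70)
(-10 - 103)**2 + C(-207, 105) = (-10 - 103)**2 + 70 = (-113)**2 + 70 = 12769 + 70 = 12839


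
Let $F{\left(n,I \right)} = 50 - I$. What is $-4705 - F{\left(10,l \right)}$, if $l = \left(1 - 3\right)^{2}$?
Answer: $-4751$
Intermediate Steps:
$l = 4$ ($l = \left(-2\right)^{2} = 4$)
$-4705 - F{\left(10,l \right)} = -4705 - \left(50 - 4\right) = -4705 - 46 = -4751$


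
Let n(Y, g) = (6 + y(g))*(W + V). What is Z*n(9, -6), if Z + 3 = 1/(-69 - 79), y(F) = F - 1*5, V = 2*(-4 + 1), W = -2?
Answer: -4450/37 ≈ -120.27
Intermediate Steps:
V = -6 (V = 2*(-3) = -6)
y(F) = -5 + F (y(F) = F - 5 = -5 + F)
n(Y, g) = -8 - 8*g (n(Y, g) = (6 + (-5 + g))*(-2 - 6) = (1 + g)*(-8) = -8 - 8*g)
Z = -445/148 (Z = -3 + 1/(-69 - 79) = -3 + 1/(-148) = -3 - 1/148 = -445/148 ≈ -3.0068)
Z*n(9, -6) = -445*(-8 - 8*(-6))/148 = -445*(-8 + 48)/148 = -445/148*40 = -4450/37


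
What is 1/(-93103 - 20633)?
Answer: -1/113736 ≈ -8.7923e-6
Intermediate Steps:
1/(-93103 - 20633) = 1/(-113736) = -1/113736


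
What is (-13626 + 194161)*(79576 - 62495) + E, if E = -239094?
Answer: 3083479241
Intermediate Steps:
(-13626 + 194161)*(79576 - 62495) + E = (-13626 + 194161)*(79576 - 62495) - 239094 = 180535*17081 - 239094 = 3083718335 - 239094 = 3083479241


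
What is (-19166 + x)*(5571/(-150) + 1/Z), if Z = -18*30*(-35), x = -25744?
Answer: 70054111/42 ≈ 1.6680e+6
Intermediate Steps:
Z = 18900 (Z = -540*(-35) = 18900)
(-19166 + x)*(5571/(-150) + 1/Z) = (-19166 - 25744)*(5571/(-150) + 1/18900) = -44910*(5571*(-1/150) + 1/18900) = -44910*(-1857/50 + 1/18900) = -44910*(-140389/3780) = 70054111/42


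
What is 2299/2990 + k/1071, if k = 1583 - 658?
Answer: 5227979/3202290 ≈ 1.6326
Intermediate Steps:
k = 925
2299/2990 + k/1071 = 2299/2990 + 925/1071 = 5227979/3202290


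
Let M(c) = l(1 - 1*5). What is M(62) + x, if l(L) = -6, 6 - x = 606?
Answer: -606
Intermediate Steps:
x = -600 (x = 6 - 1*606 = 6 - 606 = -600)
M(c) = -6
M(62) + x = -6 - 600 = -606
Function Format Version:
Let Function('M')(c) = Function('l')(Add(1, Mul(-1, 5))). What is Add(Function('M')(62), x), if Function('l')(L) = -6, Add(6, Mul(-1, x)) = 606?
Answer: -606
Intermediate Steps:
x = -600 (x = Add(6, Mul(-1, 606)) = Add(6, -606) = -600)
Function('M')(c) = -6
Add(Function('M')(62), x) = Add(-6, -600) = -606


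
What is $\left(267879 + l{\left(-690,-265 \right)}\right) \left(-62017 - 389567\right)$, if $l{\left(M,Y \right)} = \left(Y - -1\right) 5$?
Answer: $-120373779456$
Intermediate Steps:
$l{\left(M,Y \right)} = 5 + 5 Y$ ($l{\left(M,Y \right)} = \left(Y + \left(-5 + 6\right)\right) 5 = \left(Y + 1\right) 5 = \left(1 + Y\right) 5 = 5 + 5 Y$)
$\left(267879 + l{\left(-690,-265 \right)}\right) \left(-62017 - 389567\right) = \left(267879 + \left(5 + 5 \left(-265\right)\right)\right) \left(-62017 - 389567\right) = \left(267879 + \left(5 - 1325\right)\right) \left(-451584\right) = \left(267879 - 1320\right) \left(-451584\right) = 266559 \left(-451584\right) = -120373779456$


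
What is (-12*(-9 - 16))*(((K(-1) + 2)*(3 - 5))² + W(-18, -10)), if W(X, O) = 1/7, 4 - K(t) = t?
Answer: 411900/7 ≈ 58843.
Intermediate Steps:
K(t) = 4 - t
W(X, O) = ⅐
(-12*(-9 - 16))*(((K(-1) + 2)*(3 - 5))² + W(-18, -10)) = (-12*(-9 - 16))*((((4 - 1*(-1)) + 2)*(3 - 5))² + ⅐) = (-12*(-25))*((((4 + 1) + 2)*(-2))² + ⅐) = 300*(((5 + 2)*(-2))² + ⅐) = 300*((7*(-2))² + ⅐) = 300*((-14)² + ⅐) = 300*(196 + ⅐) = 300*(1373/7) = 411900/7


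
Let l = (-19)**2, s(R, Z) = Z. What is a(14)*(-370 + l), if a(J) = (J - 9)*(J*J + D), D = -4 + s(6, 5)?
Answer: -8865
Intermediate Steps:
D = 1 (D = -4 + 5 = 1)
l = 361
a(J) = (1 + J**2)*(-9 + J) (a(J) = (J - 9)*(J*J + 1) = (-9 + J)*(J**2 + 1) = (-9 + J)*(1 + J**2) = (1 + J**2)*(-9 + J))
a(14)*(-370 + l) = (-9 + 14 + 14**3 - 9*14**2)*(-370 + 361) = (-9 + 14 + 2744 - 9*196)*(-9) = (-9 + 14 + 2744 - 1764)*(-9) = 985*(-9) = -8865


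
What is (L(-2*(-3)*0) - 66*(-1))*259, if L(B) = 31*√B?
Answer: 17094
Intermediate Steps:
(L(-2*(-3)*0) - 66*(-1))*259 = (31*√(-2*(-3)*0) - 66*(-1))*259 = (31*√(6*0) + 66)*259 = (31*√0 + 66)*259 = (31*0 + 66)*259 = (0 + 66)*259 = 66*259 = 17094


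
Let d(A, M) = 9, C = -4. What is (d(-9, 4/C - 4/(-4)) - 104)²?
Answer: 9025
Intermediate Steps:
(d(-9, 4/C - 4/(-4)) - 104)² = (9 - 104)² = (-95)² = 9025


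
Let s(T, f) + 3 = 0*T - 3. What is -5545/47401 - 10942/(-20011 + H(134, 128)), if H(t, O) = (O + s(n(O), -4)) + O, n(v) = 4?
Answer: 409086997/936691161 ≈ 0.43674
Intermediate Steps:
s(T, f) = -6 (s(T, f) = -3 + (0*T - 3) = -3 + (0 - 3) = -3 - 3 = -6)
H(t, O) = -6 + 2*O (H(t, O) = (O - 6) + O = (-6 + O) + O = -6 + 2*O)
-5545/47401 - 10942/(-20011 + H(134, 128)) = -5545/47401 - 10942/(-20011 + (-6 + 2*128)) = -5545*1/47401 - 10942/(-20011 + (-6 + 256)) = -5545/47401 - 10942/(-20011 + 250) = -5545/47401 - 10942/(-19761) = -5545/47401 - 10942*(-1/19761) = -5545/47401 + 10942/19761 = 409086997/936691161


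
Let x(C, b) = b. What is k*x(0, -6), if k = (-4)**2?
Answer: -96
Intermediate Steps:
k = 16
k*x(0, -6) = 16*(-6) = -96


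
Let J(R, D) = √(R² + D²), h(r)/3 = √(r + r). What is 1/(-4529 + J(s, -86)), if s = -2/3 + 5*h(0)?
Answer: -40761/184540001 - 6*√16642/184540001 ≈ -0.00022507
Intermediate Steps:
h(r) = 3*√2*√r (h(r) = 3*√(r + r) = 3*√(2*r) = 3*(√2*√r) = 3*√2*√r)
s = -⅔ (s = -2/3 + 5*(3*√2*√0) = -2*⅓ + 5*(3*√2*0) = -⅔ + 5*0 = -⅔ + 0 = -⅔ ≈ -0.66667)
J(R, D) = √(D² + R²)
1/(-4529 + J(s, -86)) = 1/(-4529 + √((-86)² + (-⅔)²)) = 1/(-4529 + √(7396 + 4/9)) = 1/(-4529 + √(66568/9)) = 1/(-4529 + 2*√16642/3)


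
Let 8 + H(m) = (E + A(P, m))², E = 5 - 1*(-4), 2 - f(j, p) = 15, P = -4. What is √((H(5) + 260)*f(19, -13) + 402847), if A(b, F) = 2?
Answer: 3*√44222 ≈ 630.87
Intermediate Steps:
f(j, p) = -13 (f(j, p) = 2 - 1*15 = 2 - 15 = -13)
E = 9 (E = 5 + 4 = 9)
H(m) = 113 (H(m) = -8 + (9 + 2)² = -8 + 11² = -8 + 121 = 113)
√((H(5) + 260)*f(19, -13) + 402847) = √((113 + 260)*(-13) + 402847) = √(373*(-13) + 402847) = √(-4849 + 402847) = √397998 = 3*√44222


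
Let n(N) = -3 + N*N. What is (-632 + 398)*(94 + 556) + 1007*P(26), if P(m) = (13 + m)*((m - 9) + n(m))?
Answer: 26946270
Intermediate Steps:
n(N) = -3 + N²
P(m) = (13 + m)*(-12 + m + m²) (P(m) = (13 + m)*((m - 9) + (-3 + m²)) = (13 + m)*((-9 + m) + (-3 + m²)) = (13 + m)*(-12 + m + m²))
(-632 + 398)*(94 + 556) + 1007*P(26) = (-632 + 398)*(94 + 556) + 1007*(-156 + 26 + 26³ + 14*26²) = -234*650 + 1007*(-156 + 26 + 17576 + 14*676) = -152100 + 1007*(-156 + 26 + 17576 + 9464) = -152100 + 1007*26910 = -152100 + 27098370 = 26946270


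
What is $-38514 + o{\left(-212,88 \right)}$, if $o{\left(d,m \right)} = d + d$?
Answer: $-38938$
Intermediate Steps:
$o{\left(d,m \right)} = 2 d$
$-38514 + o{\left(-212,88 \right)} = -38514 + 2 \left(-212\right) = -38514 - 424 = -38938$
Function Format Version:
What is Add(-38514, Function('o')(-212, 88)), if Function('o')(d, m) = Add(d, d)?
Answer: -38938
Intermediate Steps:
Function('o')(d, m) = Mul(2, d)
Add(-38514, Function('o')(-212, 88)) = Add(-38514, Mul(2, -212)) = Add(-38514, -424) = -38938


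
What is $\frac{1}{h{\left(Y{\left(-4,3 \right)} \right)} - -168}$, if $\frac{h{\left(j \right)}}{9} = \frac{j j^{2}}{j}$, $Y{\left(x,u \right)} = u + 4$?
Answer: $\frac{1}{609} \approx 0.001642$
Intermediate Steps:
$Y{\left(x,u \right)} = 4 + u$
$h{\left(j \right)} = 9 j^{2}$ ($h{\left(j \right)} = 9 \frac{j j^{2}}{j} = 9 \frac{j^{3}}{j} = 9 j^{2}$)
$\frac{1}{h{\left(Y{\left(-4,3 \right)} \right)} - -168} = \frac{1}{9 \left(4 + 3\right)^{2} - -168} = \frac{1}{9 \cdot 7^{2} + 168} = \frac{1}{9 \cdot 49 + 168} = \frac{1}{441 + 168} = \frac{1}{609}$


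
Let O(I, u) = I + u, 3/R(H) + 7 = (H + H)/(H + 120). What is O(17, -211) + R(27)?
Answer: -63197/325 ≈ -194.45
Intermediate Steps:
R(H) = 3/(-7 + 2*H/(120 + H)) (R(H) = 3/(-7 + (H + H)/(H + 120)) = 3/(-7 + (2*H)/(120 + H)) = 3/(-7 + 2*H/(120 + H)))
O(17, -211) + R(27) = (17 - 211) + 3*(-120 - 1*27)/(5*(168 + 27)) = -194 + (⅗)*(-120 - 27)/195 = -194 + (⅗)*(1/195)*(-147) = -194 - 147/325 = -63197/325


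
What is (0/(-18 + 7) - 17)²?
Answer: 289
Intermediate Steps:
(0/(-18 + 7) - 17)² = (0/(-11) - 17)² = (-1/11*0 - 17)² = (0 - 17)² = (-17)² = 289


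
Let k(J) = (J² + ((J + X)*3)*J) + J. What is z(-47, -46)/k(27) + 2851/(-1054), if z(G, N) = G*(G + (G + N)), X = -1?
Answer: -612121/1508274 ≈ -0.40584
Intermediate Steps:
z(G, N) = G*(N + 2*G)
k(J) = J + J² + J*(-3 + 3*J) (k(J) = (J² + ((J - 1)*3)*J) + J = (J² + ((-1 + J)*3)*J) + J = (J² + (-3 + 3*J)*J) + J = (J² + J*(-3 + 3*J)) + J = J + J² + J*(-3 + 3*J))
z(-47, -46)/k(27) + 2851/(-1054) = (-47*(-46 + 2*(-47)))/((2*27*(-1 + 2*27))) + 2851/(-1054) = (-47*(-46 - 94))/((2*27*(-1 + 54))) + 2851*(-1/1054) = (-47*(-140))/((2*27*53)) - 2851/1054 = 6580/2862 - 2851/1054 = 6580*(1/2862) - 2851/1054 = 3290/1431 - 2851/1054 = -612121/1508274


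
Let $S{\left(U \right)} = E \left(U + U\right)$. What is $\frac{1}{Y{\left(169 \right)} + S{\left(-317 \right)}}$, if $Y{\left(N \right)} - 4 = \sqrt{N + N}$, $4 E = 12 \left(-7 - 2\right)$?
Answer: $\frac{8561}{146581273} - \frac{13 \sqrt{2}}{293162546} \approx 5.8342 \cdot 10^{-5}$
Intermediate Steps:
$E = -27$ ($E = \frac{12 \left(-7 - 2\right)}{4} = \frac{12 \left(-9\right)}{4} = \frac{1}{4} \left(-108\right) = -27$)
$Y{\left(N \right)} = 4 + \sqrt{2} \sqrt{N}$ ($Y{\left(N \right)} = 4 + \sqrt{N + N} = 4 + \sqrt{2 N} = 4 + \sqrt{2} \sqrt{N}$)
$S{\left(U \right)} = - 54 U$ ($S{\left(U \right)} = - 27 \left(U + U\right) = - 27 \cdot 2 U = - 54 U$)
$\frac{1}{Y{\left(169 \right)} + S{\left(-317 \right)}} = \frac{1}{\left(4 + \sqrt{2} \sqrt{169}\right) - -17118} = \frac{1}{\left(4 + \sqrt{2} \cdot 13\right) + 17118} = \frac{1}{\left(4 + 13 \sqrt{2}\right) + 17118} = \frac{1}{17122 + 13 \sqrt{2}}$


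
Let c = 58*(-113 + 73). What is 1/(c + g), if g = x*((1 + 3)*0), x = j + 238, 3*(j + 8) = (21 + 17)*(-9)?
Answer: -1/2320 ≈ -0.00043103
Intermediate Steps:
j = -122 (j = -8 + ((21 + 17)*(-9))/3 = -8 + (38*(-9))/3 = -8 + (⅓)*(-342) = -8 - 114 = -122)
x = 116 (x = -122 + 238 = 116)
c = -2320 (c = 58*(-40) = -2320)
g = 0 (g = 116*((1 + 3)*0) = 116*(4*0) = 116*0 = 0)
1/(c + g) = 1/(-2320 + 0) = 1/(-2320) = -1/2320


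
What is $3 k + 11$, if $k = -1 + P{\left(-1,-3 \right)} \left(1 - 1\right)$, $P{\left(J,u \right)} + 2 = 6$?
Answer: $8$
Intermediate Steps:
$P{\left(J,u \right)} = 4$ ($P{\left(J,u \right)} = -2 + 6 = 4$)
$k = -1$ ($k = -1 + 4 \left(1 - 1\right) = -1 + 4 \cdot 0 = -1 + 0 = -1$)
$3 k + 11 = 3 \left(-1\right) + 11 = -3 + 11 = 8$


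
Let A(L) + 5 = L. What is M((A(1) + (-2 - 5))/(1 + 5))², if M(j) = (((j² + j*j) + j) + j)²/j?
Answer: 75625/2916 ≈ 25.935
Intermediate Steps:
A(L) = -5 + L
M(j) = (2*j + 2*j²)²/j (M(j) = (((j² + j²) + j) + j)²/j = ((2*j² + j) + j)²/j = ((j + 2*j²) + j)²/j = (2*j + 2*j²)²/j)
M((A(1) + (-2 - 5))/(1 + 5))² = (4*(((-5 + 1) + (-2 - 5))/(1 + 5))*(1 + ((-5 + 1) + (-2 - 5))/(1 + 5))²)² = (4*((-4 - 7)/6)*(1 + (-4 - 7)/6)²)² = (4*(-11*⅙)*(1 - 11*⅙)²)² = (4*(-11/6)*(1 - 11/6)²)² = (4*(-11/6)*(-⅚)²)² = (4*(-11/6)*(25/36))² = (-275/54)² = 75625/2916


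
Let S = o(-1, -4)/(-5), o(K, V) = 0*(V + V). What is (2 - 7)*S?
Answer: 0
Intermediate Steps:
o(K, V) = 0 (o(K, V) = 0*(2*V) = 0)
S = 0 (S = 0/(-5) = 0*(-1/5) = 0)
(2 - 7)*S = (2 - 7)*0 = -5*0 = 0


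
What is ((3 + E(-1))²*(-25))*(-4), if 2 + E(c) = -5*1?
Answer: 1600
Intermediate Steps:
E(c) = -7 (E(c) = -2 - 5*1 = -2 - 5 = -7)
((3 + E(-1))²*(-25))*(-4) = ((3 - 7)²*(-25))*(-4) = ((-4)²*(-25))*(-4) = (16*(-25))*(-4) = -400*(-4) = 1600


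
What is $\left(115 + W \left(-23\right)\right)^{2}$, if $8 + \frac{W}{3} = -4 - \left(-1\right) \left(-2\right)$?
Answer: $1168561$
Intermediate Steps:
$W = -42$ ($W = -24 + 3 \left(-4 - \left(-1\right) \left(-2\right)\right) = -24 + 3 \left(-4 - 2\right) = -24 + 3 \left(-6\right) = -24 - 18 = -42$)
$\left(115 + W \left(-23\right)\right)^{2} = \left(115 - -966\right)^{2} = \left(115 + 966\right)^{2} = 1081^{2} = 1168561$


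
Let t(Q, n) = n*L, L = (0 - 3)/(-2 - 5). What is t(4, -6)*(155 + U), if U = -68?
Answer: -1566/7 ≈ -223.71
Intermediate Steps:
L = 3/7 (L = -3/(-7) = -3*(-⅐) = 3/7 ≈ 0.42857)
t(Q, n) = 3*n/7 (t(Q, n) = n*(3/7) = 3*n/7)
t(4, -6)*(155 + U) = ((3/7)*(-6))*(155 - 68) = -18/7*87 = -1566/7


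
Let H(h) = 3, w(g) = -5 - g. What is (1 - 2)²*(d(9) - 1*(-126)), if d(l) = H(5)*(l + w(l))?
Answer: 111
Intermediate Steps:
d(l) = -15 (d(l) = 3*(l + (-5 - l)) = 3*(-5) = -15)
(1 - 2)²*(d(9) - 1*(-126)) = (1 - 2)²*(-15 - 1*(-126)) = (-1)²*(-15 + 126) = 1*111 = 111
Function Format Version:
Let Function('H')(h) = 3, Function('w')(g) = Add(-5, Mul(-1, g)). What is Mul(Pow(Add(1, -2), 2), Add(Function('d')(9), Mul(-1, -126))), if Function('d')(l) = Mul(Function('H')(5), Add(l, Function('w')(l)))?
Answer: 111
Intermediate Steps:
Function('d')(l) = -15 (Function('d')(l) = Mul(3, Add(l, Add(-5, Mul(-1, l)))) = Mul(3, -5) = -15)
Mul(Pow(Add(1, -2), 2), Add(Function('d')(9), Mul(-1, -126))) = Mul(Pow(Add(1, -2), 2), Add(-15, Mul(-1, -126))) = Mul(Pow(-1, 2), Add(-15, 126)) = Mul(1, 111) = 111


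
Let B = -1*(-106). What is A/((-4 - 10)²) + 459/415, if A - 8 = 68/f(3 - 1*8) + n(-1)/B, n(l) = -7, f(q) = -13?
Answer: 125516267/112086520 ≈ 1.1198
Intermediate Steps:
B = 106
A = 3725/1378 (A = 8 + (68/(-13) - 7/106) = 8 + (68*(-1/13) - 7*1/106) = 8 + (-68/13 - 7/106) = 8 - 7299/1378 = 3725/1378 ≈ 2.7032)
A/((-4 - 10)²) + 459/415 = 3725/(1378*((-4 - 10)²)) + 459/415 = 3725/(1378*((-14)²)) + 459*(1/415) = (3725/1378)/196 + 459/415 = (3725/1378)*(1/196) + 459/415 = 3725/270088 + 459/415 = 125516267/112086520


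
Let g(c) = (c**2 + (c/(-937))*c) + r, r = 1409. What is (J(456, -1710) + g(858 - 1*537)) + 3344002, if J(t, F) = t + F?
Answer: 3229921485/937 ≈ 3.4471e+6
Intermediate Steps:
g(c) = 1409 + 936*c**2/937 (g(c) = (c**2 + (c/(-937))*c) + 1409 = (c**2 + (c*(-1/937))*c) + 1409 = (c**2 + (-c/937)*c) + 1409 = (c**2 - c**2/937) + 1409 = 936*c**2/937 + 1409 = 1409 + 936*c**2/937)
J(t, F) = F + t
(J(456, -1710) + g(858 - 1*537)) + 3344002 = ((-1710 + 456) + (1409 + 936*(858 - 1*537)**2/937)) + 3344002 = (-1254 + (1409 + 936*(858 - 537)**2/937)) + 3344002 = (-1254 + (1409 + (936/937)*321**2)) + 3344002 = (-1254 + (1409 + (936/937)*103041)) + 3344002 = (-1254 + (1409 + 96446376/937)) + 3344002 = (-1254 + 97766609/937) + 3344002 = 96591611/937 + 3344002 = 3229921485/937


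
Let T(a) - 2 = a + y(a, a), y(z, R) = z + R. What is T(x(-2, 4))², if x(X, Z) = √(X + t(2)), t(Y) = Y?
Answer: 4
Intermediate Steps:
y(z, R) = R + z
x(X, Z) = √(2 + X) (x(X, Z) = √(X + 2) = √(2 + X))
T(a) = 2 + 3*a (T(a) = 2 + (a + (a + a)) = 2 + (a + 2*a) = 2 + 3*a)
T(x(-2, 4))² = (2 + 3*√(2 - 2))² = (2 + 3*√0)² = (2 + 3*0)² = (2 + 0)² = 2² = 4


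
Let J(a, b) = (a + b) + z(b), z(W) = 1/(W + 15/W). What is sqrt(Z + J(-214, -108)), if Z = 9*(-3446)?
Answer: 2*I*sqrt(118727822503)/3893 ≈ 177.02*I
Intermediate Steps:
Z = -31014
J(a, b) = a + b + b/(15 + b**2) (J(a, b) = (a + b) + b/(15 + b**2) = a + b + b/(15 + b**2))
sqrt(Z + J(-214, -108)) = sqrt(-31014 + (-108 + (15 + (-108)**2)*(-214 - 108))/(15 + (-108)**2)) = sqrt(-31014 + (-108 + (15 + 11664)*(-322))/(15 + 11664)) = sqrt(-31014 + (-108 + 11679*(-322))/11679) = sqrt(-31014 + (-108 - 3760638)/11679) = sqrt(-31014 + (1/11679)*(-3760746)) = sqrt(-31014 - 1253582/3893) = sqrt(-121991084/3893) = 2*I*sqrt(118727822503)/3893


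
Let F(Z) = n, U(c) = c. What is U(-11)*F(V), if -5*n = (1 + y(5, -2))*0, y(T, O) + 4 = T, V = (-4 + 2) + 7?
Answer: 0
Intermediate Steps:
V = 5 (V = -2 + 7 = 5)
y(T, O) = -4 + T
n = 0 (n = -(1 + (-4 + 5))*0/5 = -(1 + 1)*0/5 = -2*0/5 = -⅕*0 = 0)
F(Z) = 0
U(-11)*F(V) = -11*0 = 0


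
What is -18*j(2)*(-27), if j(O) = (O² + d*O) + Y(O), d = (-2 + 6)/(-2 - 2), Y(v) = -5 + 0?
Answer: -1458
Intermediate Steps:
Y(v) = -5
d = -1 (d = 4/(-4) = 4*(-¼) = -1)
j(O) = -5 + O² - O (j(O) = (O² - O) - 5 = -5 + O² - O)
-18*j(2)*(-27) = -18*(-5 + 2² - 1*2)*(-27) = -18*(-5 + 4 - 2)*(-27) = -18*(-3)*(-27) = 54*(-27) = -1458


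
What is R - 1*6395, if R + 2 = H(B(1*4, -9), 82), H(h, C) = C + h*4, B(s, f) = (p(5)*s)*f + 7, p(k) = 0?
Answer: -6287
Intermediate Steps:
B(s, f) = 7 (B(s, f) = (0*s)*f + 7 = 0*f + 7 = 0 + 7 = 7)
H(h, C) = C + 4*h
R = 108 (R = -2 + (82 + 4*7) = -2 + (82 + 28) = -2 + 110 = 108)
R - 1*6395 = 108 - 1*6395 = 108 - 6395 = -6287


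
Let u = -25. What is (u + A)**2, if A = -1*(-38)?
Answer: 169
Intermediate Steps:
A = 38
(u + A)**2 = (-25 + 38)**2 = 13**2 = 169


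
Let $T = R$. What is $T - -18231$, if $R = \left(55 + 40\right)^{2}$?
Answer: $27256$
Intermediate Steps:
$R = 9025$ ($R = 95^{2} = 9025$)
$T = 9025$
$T - -18231 = 9025 - -18231 = 9025 + 18231 = 27256$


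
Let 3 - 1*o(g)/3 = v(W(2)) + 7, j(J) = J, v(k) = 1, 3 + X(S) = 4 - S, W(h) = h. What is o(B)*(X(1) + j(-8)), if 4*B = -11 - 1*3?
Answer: 120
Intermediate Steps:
X(S) = 1 - S (X(S) = -3 + (4 - S) = 1 - S)
B = -7/2 (B = (-11 - 1*3)/4 = (-11 - 3)/4 = (¼)*(-14) = -7/2 ≈ -3.5000)
o(g) = -15 (o(g) = 9 - 3*(1 + 7) = 9 - 3*8 = 9 - 24 = -15)
o(B)*(X(1) + j(-8)) = -15*((1 - 1*1) - 8) = -15*((1 - 1) - 8) = -15*(0 - 8) = -15*(-8) = 120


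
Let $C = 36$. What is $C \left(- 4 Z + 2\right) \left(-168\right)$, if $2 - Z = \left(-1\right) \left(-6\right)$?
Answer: $-108864$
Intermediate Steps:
$Z = -4$ ($Z = 2 - \left(-1\right) \left(-6\right) = 2 - 6 = -4$)
$C \left(- 4 Z + 2\right) \left(-168\right) = 36 \left(\left(-4\right) \left(-4\right) + 2\right) \left(-168\right) = 36 \left(16 + 2\right) \left(-168\right) = 36 \cdot 18 \left(-168\right) = 648 \left(-168\right) = -108864$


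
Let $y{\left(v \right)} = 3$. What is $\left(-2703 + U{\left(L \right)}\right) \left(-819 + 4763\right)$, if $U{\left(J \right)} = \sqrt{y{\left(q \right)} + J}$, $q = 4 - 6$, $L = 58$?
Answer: $-10660632 + 3944 \sqrt{61} \approx -1.063 \cdot 10^{7}$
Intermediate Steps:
$q = -2$ ($q = 4 - 6 = -2$)
$U{\left(J \right)} = \sqrt{3 + J}$
$\left(-2703 + U{\left(L \right)}\right) \left(-819 + 4763\right) = \left(-2703 + \sqrt{3 + 58}\right) \left(-819 + 4763\right) = \left(-2703 + \sqrt{61}\right) 3944 = -10660632 + 3944 \sqrt{61}$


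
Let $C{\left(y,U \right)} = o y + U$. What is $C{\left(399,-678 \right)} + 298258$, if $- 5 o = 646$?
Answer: $\frac{1230146}{5} \approx 2.4603 \cdot 10^{5}$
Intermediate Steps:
$o = - \frac{646}{5}$ ($o = \left(- \frac{1}{5}\right) 646 = - \frac{646}{5} \approx -129.2$)
$C{\left(y,U \right)} = U - \frac{646 y}{5}$ ($C{\left(y,U \right)} = - \frac{646 y}{5} + U = U - \frac{646 y}{5}$)
$C{\left(399,-678 \right)} + 298258 = \left(-678 - \frac{257754}{5}\right) + 298258 = - \frac{261144}{5} + 298258 = \frac{1230146}{5}$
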